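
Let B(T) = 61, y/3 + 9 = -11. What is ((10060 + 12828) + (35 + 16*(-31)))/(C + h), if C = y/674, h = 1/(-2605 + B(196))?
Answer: -19227295056/76657 ≈ -2.5082e+5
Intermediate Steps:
y = -60 (y = -27 + 3*(-11) = -27 - 33 = -60)
h = -1/2544 (h = 1/(-2605 + 61) = 1/(-2544) = -1/2544 ≈ -0.00039308)
C = -30/337 (C = -60/674 = (1/674)*(-60) = -30/337 ≈ -0.089021)
((10060 + 12828) + (35 + 16*(-31)))/(C + h) = ((10060 + 12828) + (35 + 16*(-31)))/(-30/337 - 1/2544) = (22888 + (35 - 496))/(-76657/857328) = (22888 - 461)*(-857328/76657) = 22427*(-857328/76657) = -19227295056/76657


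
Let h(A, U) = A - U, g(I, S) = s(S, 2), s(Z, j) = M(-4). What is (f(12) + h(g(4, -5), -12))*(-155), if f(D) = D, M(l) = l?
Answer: -3100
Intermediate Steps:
s(Z, j) = -4
g(I, S) = -4
(f(12) + h(g(4, -5), -12))*(-155) = (12 + (-4 - 1*(-12)))*(-155) = (12 + (-4 + 12))*(-155) = (12 + 8)*(-155) = 20*(-155) = -3100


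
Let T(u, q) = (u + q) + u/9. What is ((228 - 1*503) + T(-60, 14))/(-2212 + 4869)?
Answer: -983/7971 ≈ -0.12332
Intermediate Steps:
T(u, q) = q + 10*u/9 (T(u, q) = (q + u) + u*(1/9) = (q + u) + u/9 = q + 10*u/9)
((228 - 1*503) + T(-60, 14))/(-2212 + 4869) = ((228 - 1*503) + (14 + (10/9)*(-60)))/(-2212 + 4869) = ((228 - 503) + (14 - 200/3))/2657 = (-275 - 158/3)*(1/2657) = -983/3*1/2657 = -983/7971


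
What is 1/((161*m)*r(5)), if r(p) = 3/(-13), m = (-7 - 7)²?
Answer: -13/94668 ≈ -0.00013732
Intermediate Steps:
m = 196 (m = (-14)² = 196)
r(p) = -3/13 (r(p) = 3*(-1/13) = -3/13)
1/((161*m)*r(5)) = 1/((161*196)*(-3/13)) = 1/(31556*(-3/13)) = 1/(-94668/13) = -13/94668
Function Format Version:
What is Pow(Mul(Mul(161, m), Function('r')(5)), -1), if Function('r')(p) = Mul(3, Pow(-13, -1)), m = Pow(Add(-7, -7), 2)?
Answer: Rational(-13, 94668) ≈ -0.00013732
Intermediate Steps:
m = 196 (m = Pow(-14, 2) = 196)
Function('r')(p) = Rational(-3, 13) (Function('r')(p) = Mul(3, Rational(-1, 13)) = Rational(-3, 13))
Pow(Mul(Mul(161, m), Function('r')(5)), -1) = Pow(Mul(Mul(161, 196), Rational(-3, 13)), -1) = Pow(Mul(31556, Rational(-3, 13)), -1) = Pow(Rational(-94668, 13), -1) = Rational(-13, 94668)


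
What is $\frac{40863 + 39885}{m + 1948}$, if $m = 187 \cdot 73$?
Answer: $\frac{80748}{15599} \approx 5.1765$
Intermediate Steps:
$m = 13651$
$\frac{40863 + 39885}{m + 1948} = \frac{40863 + 39885}{13651 + 1948} = \frac{80748}{15599}$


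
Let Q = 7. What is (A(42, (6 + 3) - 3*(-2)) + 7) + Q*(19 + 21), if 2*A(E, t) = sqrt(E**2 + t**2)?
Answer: 287 + 3*sqrt(221)/2 ≈ 309.30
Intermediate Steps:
A(E, t) = sqrt(E**2 + t**2)/2
(A(42, (6 + 3) - 3*(-2)) + 7) + Q*(19 + 21) = (sqrt(42**2 + ((6 + 3) - 3*(-2))**2)/2 + 7) + 7*(19 + 21) = (sqrt(1764 + (9 + 6)**2)/2 + 7) + 7*40 = (sqrt(1764 + 15**2)/2 + 7) + 280 = (sqrt(1764 + 225)/2 + 7) + 280 = (sqrt(1989)/2 + 7) + 280 = ((3*sqrt(221))/2 + 7) + 280 = (3*sqrt(221)/2 + 7) + 280 = (7 + 3*sqrt(221)/2) + 280 = 287 + 3*sqrt(221)/2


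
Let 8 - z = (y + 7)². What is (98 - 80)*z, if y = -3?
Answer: -144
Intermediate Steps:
z = -8 (z = 8 - (-3 + 7)² = 8 - 1*4² = 8 - 1*16 = 8 - 16 = -8)
(98 - 80)*z = (98 - 80)*(-8) = 18*(-8) = -144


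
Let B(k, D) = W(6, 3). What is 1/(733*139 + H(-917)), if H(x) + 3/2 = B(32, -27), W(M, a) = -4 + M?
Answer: 2/203775 ≈ 9.8147e-6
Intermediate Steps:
B(k, D) = 2 (B(k, D) = -4 + 6 = 2)
H(x) = ½ (H(x) = -3/2 + 2 = ½)
1/(733*139 + H(-917)) = 1/(733*139 + ½) = 1/(101887 + ½) = 1/(203775/2) = 2/203775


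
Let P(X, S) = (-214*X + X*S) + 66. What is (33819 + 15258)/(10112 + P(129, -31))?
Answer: -7011/3061 ≈ -2.2904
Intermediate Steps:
P(X, S) = 66 - 214*X + S*X (P(X, S) = (-214*X + S*X) + 66 = 66 - 214*X + S*X)
(33819 + 15258)/(10112 + P(129, -31)) = (33819 + 15258)/(10112 + (66 - 214*129 - 31*129)) = 49077/(10112 + (66 - 27606 - 3999)) = 49077/(10112 - 31539) = 49077/(-21427) = 49077*(-1/21427) = -7011/3061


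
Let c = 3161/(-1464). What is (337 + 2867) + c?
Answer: 4687495/1464 ≈ 3201.8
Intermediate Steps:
c = -3161/1464 (c = 3161*(-1/1464) = -3161/1464 ≈ -2.1592)
(337 + 2867) + c = (337 + 2867) - 3161/1464 = 3204 - 3161/1464 = 4687495/1464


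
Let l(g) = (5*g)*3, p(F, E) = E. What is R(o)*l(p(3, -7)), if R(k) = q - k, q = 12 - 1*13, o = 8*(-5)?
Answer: -4095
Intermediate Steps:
o = -40
l(g) = 15*g
q = -1 (q = 12 - 13 = -1)
R(k) = -1 - k
R(o)*l(p(3, -7)) = (-1 - 1*(-40))*(15*(-7)) = (-1 + 40)*(-105) = 39*(-105) = -4095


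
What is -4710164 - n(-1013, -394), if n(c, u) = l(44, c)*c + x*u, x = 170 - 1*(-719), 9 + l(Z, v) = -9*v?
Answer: 4866506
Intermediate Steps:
l(Z, v) = -9 - 9*v
x = 889 (x = 170 + 719 = 889)
n(c, u) = 889*u + c*(-9 - 9*c) (n(c, u) = (-9 - 9*c)*c + 889*u = c*(-9 - 9*c) + 889*u = 889*u + c*(-9 - 9*c))
-4710164 - n(-1013, -394) = -4710164 - (889*(-394) - 9*(-1013)*(1 - 1013)) = -4710164 - (-350266 - 9*(-1013)*(-1012)) = -4710164 - (-350266 - 9226404) = -4710164 - 1*(-9576670) = -4710164 + 9576670 = 4866506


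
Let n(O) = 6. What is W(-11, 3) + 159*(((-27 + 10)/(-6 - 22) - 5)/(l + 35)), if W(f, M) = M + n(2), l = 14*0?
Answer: -10737/980 ≈ -10.956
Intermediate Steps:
l = 0
W(f, M) = 6 + M (W(f, M) = M + 6 = 6 + M)
W(-11, 3) + 159*(((-27 + 10)/(-6 - 22) - 5)/(l + 35)) = (6 + 3) + 159*(((-27 + 10)/(-6 - 22) - 5)/(0 + 35)) = 9 + 159*((-17/(-28) - 5)/35) = 9 + 159*((-17*(-1/28) - 5)*(1/35)) = 9 + 159*((17/28 - 5)*(1/35)) = 9 + 159*(-123/28*1/35) = 9 + 159*(-123/980) = 9 - 19557/980 = -10737/980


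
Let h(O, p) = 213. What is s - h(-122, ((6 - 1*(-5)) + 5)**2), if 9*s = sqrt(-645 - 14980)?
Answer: -213 + 125*I/9 ≈ -213.0 + 13.889*I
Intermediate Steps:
s = 125*I/9 (s = sqrt(-645 - 14980)/9 = sqrt(-15625)/9 = (125*I)/9 = 125*I/9 ≈ 13.889*I)
s - h(-122, ((6 - 1*(-5)) + 5)**2) = 125*I/9 - 1*213 = 125*I/9 - 213 = -213 + 125*I/9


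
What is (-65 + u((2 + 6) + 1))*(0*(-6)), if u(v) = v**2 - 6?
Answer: 0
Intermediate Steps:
u(v) = -6 + v**2
(-65 + u((2 + 6) + 1))*(0*(-6)) = (-65 + (-6 + ((2 + 6) + 1)**2))*(0*(-6)) = (-65 + (-6 + (8 + 1)**2))*0 = (-65 + (-6 + 9**2))*0 = (-65 + (-6 + 81))*0 = (-65 + 75)*0 = 10*0 = 0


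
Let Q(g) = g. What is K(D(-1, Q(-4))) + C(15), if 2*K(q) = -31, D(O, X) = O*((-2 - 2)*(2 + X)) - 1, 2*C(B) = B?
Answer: -8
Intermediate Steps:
C(B) = B/2
D(O, X) = -1 + O*(-8 - 4*X) (D(O, X) = O*(-4*(2 + X)) - 1 = O*(-8 - 4*X) - 1 = -1 + O*(-8 - 4*X))
K(q) = -31/2 (K(q) = (½)*(-31) = -31/2)
K(D(-1, Q(-4))) + C(15) = -31/2 + (½)*15 = -31/2 + 15/2 = -8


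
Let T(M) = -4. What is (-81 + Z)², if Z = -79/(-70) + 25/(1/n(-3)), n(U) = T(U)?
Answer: 158533281/4900 ≈ 32354.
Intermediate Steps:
n(U) = -4
Z = -6921/70 (Z = -79/(-70) + 25/(1/(-4)) = -79*(-1/70) + 25/(-¼) = 79/70 + 25*(-4) = 79/70 - 100 = -6921/70 ≈ -98.871)
(-81 + Z)² = (-81 - 6921/70)² = (-12591/70)² = 158533281/4900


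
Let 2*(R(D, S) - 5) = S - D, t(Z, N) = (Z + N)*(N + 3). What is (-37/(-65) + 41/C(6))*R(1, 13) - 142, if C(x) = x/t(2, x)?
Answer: 342957/65 ≈ 5276.3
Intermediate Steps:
t(Z, N) = (3 + N)*(N + Z) (t(Z, N) = (N + Z)*(3 + N) = (3 + N)*(N + Z))
C(x) = x/(6 + x**2 + 5*x) (C(x) = x/(x**2 + 3*x + 3*2 + x*2) = x/(x**2 + 3*x + 6 + 2*x) = x/(6 + x**2 + 5*x))
R(D, S) = 5 + S/2 - D/2 (R(D, S) = 5 + (S - D)/2 = 5 + (S/2 - D/2) = 5 + S/2 - D/2)
(-37/(-65) + 41/C(6))*R(1, 13) - 142 = (-37/(-65) + 41/((6/(6 + 6**2 + 5*6))))*(5 + (1/2)*13 - 1/2*1) - 142 = (-37*(-1/65) + 41/((6/(6 + 36 + 30))))*(5 + 13/2 - 1/2) - 142 = (37/65 + 41/((6/72)))*11 - 142 = (37/65 + 41/((6*(1/72))))*11 - 142 = (37/65 + 41/(1/12))*11 - 142 = (37/65 + 41*12)*11 - 142 = (37/65 + 492)*11 - 142 = (32017/65)*11 - 142 = 352187/65 - 142 = 342957/65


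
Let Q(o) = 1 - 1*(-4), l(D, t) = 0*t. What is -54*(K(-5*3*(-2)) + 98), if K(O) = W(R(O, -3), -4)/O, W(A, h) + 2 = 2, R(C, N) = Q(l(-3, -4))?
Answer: -5292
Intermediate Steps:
l(D, t) = 0
Q(o) = 5 (Q(o) = 1 + 4 = 5)
R(C, N) = 5
W(A, h) = 0 (W(A, h) = -2 + 2 = 0)
K(O) = 0 (K(O) = 0/O = 0)
-54*(K(-5*3*(-2)) + 98) = -54*(0 + 98) = -54*98 = -5292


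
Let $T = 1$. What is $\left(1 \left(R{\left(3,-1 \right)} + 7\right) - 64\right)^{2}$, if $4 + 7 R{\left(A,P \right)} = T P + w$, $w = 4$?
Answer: $\frac{160000}{49} \approx 3265.3$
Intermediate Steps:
$R{\left(A,P \right)} = \frac{P}{7}$ ($R{\left(A,P \right)} = - \frac{4}{7} + \frac{1 P + 4}{7} = - \frac{4}{7} + \frac{P + 4}{7} = - \frac{4}{7} + \frac{4 + P}{7} = - \frac{4}{7} + \left(\frac{4}{7} + \frac{P}{7}\right) = \frac{P}{7}$)
$\left(1 \left(R{\left(3,-1 \right)} + 7\right) - 64\right)^{2} = \left(1 \left(\frac{1}{7} \left(-1\right) + 7\right) - 64\right)^{2} = \left(1 \left(- \frac{1}{7} + 7\right) - 64\right)^{2} = \left(1 \cdot \frac{48}{7} - 64\right)^{2} = \left(\frac{48}{7} - 64\right)^{2} = \left(- \frac{400}{7}\right)^{2} = \frac{160000}{49}$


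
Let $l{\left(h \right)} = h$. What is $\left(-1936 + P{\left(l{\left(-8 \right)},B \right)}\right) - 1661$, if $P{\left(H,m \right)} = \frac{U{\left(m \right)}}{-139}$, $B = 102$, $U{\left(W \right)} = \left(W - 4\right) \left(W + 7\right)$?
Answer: $- \frac{510665}{139} \approx -3673.8$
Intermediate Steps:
$U{\left(W \right)} = \left(-4 + W\right) \left(7 + W\right)$
$P{\left(H,m \right)} = \frac{28}{139} - \frac{3 m}{139} - \frac{m^{2}}{139}$ ($P{\left(H,m \right)} = \frac{-28 + m^{2} + 3 m}{-139} = \left(-28 + m^{2} + 3 m\right) \left(- \frac{1}{139}\right) = \frac{28}{139} - \frac{3 m}{139} - \frac{m^{2}}{139}$)
$\left(-1936 + P{\left(l{\left(-8 \right)},B \right)}\right) - 1661 = \left(-1936 - \left(2 + \frac{10404}{139}\right)\right) - 1661 = \left(-1936 - \frac{10682}{139}\right) - 1661 = - \frac{279786}{139} - 1661 = - \frac{510665}{139}$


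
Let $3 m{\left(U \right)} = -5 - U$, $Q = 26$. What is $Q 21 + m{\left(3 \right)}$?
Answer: $\frac{1630}{3} \approx 543.33$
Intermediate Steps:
$m{\left(U \right)} = - \frac{5}{3} - \frac{U}{3}$ ($m{\left(U \right)} = \frac{-5 - U}{3} = - \frac{5}{3} - \frac{U}{3}$)
$Q 21 + m{\left(3 \right)} = 26 \cdot 21 - \frac{8}{3} = 546 - \frac{8}{3} = \frac{1630}{3}$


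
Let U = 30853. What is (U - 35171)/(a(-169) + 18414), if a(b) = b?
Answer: -4318/18245 ≈ -0.23667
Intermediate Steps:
(U - 35171)/(a(-169) + 18414) = (30853 - 35171)/(-169 + 18414) = -4318/18245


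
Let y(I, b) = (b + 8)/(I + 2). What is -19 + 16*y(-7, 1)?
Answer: -239/5 ≈ -47.800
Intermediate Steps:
y(I, b) = (8 + b)/(2 + I)
-19 + 16*y(-7, 1) = -19 + 16*((8 + 1)/(2 - 7)) = -19 + 16*(9/(-5)) = -19 + 16*(-1/5*9) = -19 + 16*(-9/5) = -19 - 144/5 = -239/5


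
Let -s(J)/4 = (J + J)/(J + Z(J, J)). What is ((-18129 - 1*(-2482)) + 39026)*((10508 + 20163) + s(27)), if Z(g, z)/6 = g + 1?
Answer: 46607041797/65 ≈ 7.1703e+8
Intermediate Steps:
Z(g, z) = 6 + 6*g (Z(g, z) = 6*(g + 1) = 6*(1 + g) = 6 + 6*g)
s(J) = -8*J/(6 + 7*J) (s(J) = -4*(J + J)/(J + (6 + 6*J)) = -4*2*J/(6 + 7*J) = -8*J/(6 + 7*J))
((-18129 - 1*(-2482)) + 39026)*((10508 + 20163) + s(27)) = ((-18129 - 1*(-2482)) + 39026)*((10508 + 20163) - 8*27/(6 + 7*27)) = ((-18129 + 2482) + 39026)*(30671 - 8*27/(6 + 189)) = (-15647 + 39026)*(30671 - 8*27/195) = 23379*(30671 - 8*27*1/195) = 23379*(30671 - 72/65) = 23379*(1993543/65) = 46607041797/65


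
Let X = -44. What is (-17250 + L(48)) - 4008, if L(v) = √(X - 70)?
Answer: -21258 + I*√114 ≈ -21258.0 + 10.677*I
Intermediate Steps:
L(v) = I*√114 (L(v) = √(-44 - 70) = √(-114) = I*√114)
(-17250 + L(48)) - 4008 = (-17250 + I*√114) - 4008 = -21258 + I*√114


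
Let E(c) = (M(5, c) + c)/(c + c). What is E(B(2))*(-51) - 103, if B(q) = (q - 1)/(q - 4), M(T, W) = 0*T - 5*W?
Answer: -1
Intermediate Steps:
M(T, W) = -5*W (M(T, W) = 0 - 5*W = -5*W)
B(q) = (-1 + q)/(-4 + q)
E(c) = -2 (E(c) = (-5*c + c)/(c + c) = (-4*c)/((2*c)) = (-4*c)*(1/(2*c)) = -2)
E(B(2))*(-51) - 103 = -2*(-51) - 103 = 102 - 103 = -1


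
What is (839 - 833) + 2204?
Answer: 2210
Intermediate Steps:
(839 - 833) + 2204 = 6 + 2204 = 2210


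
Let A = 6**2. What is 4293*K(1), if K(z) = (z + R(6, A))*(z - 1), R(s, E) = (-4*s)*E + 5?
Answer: 0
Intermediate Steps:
A = 36
R(s, E) = 5 - 4*E*s (R(s, E) = -4*E*s + 5 = 5 - 4*E*s)
K(z) = (-1 + z)*(-859 + z) (K(z) = (z + (5 - 4*36*6))*(z - 1) = (z + (5 - 864))*(-1 + z) = (z - 859)*(-1 + z) = (-859 + z)*(-1 + z) = (-1 + z)*(-859 + z))
4293*K(1) = 4293*(859 + 1**2 - 860*1) = 4293*(859 + 1 - 860) = 4293*0 = 0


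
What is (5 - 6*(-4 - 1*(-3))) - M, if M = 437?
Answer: -426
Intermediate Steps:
(5 - 6*(-4 - 1*(-3))) - M = (5 - 6*(-4 - 1*(-3))) - 1*437 = (5 - 6*(-4 + 3)) - 437 = (5 - 6*(-1)) - 437 = (5 + 6) - 437 = 11 - 437 = -426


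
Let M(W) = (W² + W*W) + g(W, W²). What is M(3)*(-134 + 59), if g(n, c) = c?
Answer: -2025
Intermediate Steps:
M(W) = 3*W² (M(W) = (W² + W*W) + W² = (W² + W²) + W² = 2*W² + W² = 3*W²)
M(3)*(-134 + 59) = (3*3²)*(-134 + 59) = (3*9)*(-75) = 27*(-75) = -2025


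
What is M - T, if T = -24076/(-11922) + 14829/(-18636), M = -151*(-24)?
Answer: 134150433935/37029732 ≈ 3622.8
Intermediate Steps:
M = 3624
T = 45314833/37029732 (T = -24076*(-1/11922) + 14829*(-1/18636) = 12038/5961 - 4943/6212 = 45314833/37029732 ≈ 1.2237)
M - T = 3624 - 1*45314833/37029732 = 3624 - 45314833/37029732 = 134150433935/37029732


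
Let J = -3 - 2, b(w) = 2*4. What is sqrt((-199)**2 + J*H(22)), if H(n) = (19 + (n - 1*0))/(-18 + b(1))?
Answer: sqrt(158486)/2 ≈ 199.05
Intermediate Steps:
b(w) = 8
H(n) = -19/10 - n/10 (H(n) = (19 + (n - 1*0))/(-18 + 8) = (19 + (n + 0))/(-10) = (19 + n)*(-1/10) = -19/10 - n/10)
J = -5
sqrt((-199)**2 + J*H(22)) = sqrt((-199)**2 - 5*(-19/10 - 1/10*22)) = sqrt(39601 - 5*(-19/10 - 11/5)) = sqrt(39601 - 5*(-41/10)) = sqrt(39601 + 41/2) = sqrt(79243/2) = sqrt(158486)/2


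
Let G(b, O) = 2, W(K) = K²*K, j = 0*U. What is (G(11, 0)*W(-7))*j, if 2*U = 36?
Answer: 0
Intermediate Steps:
U = 18 (U = (½)*36 = 18)
j = 0 (j = 0*18 = 0)
W(K) = K³
(G(11, 0)*W(-7))*j = (2*(-7)³)*0 = (2*(-343))*0 = -686*0 = 0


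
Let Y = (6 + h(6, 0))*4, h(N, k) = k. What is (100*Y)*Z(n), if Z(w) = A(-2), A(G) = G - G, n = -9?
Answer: 0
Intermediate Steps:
A(G) = 0
Z(w) = 0
Y = 24 (Y = (6 + 0)*4 = 6*4 = 24)
(100*Y)*Z(n) = (100*24)*0 = 2400*0 = 0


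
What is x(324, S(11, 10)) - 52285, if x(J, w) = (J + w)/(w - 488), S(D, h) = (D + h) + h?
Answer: -23894600/457 ≈ -52286.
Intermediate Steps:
S(D, h) = D + 2*h
x(J, w) = (J + w)/(-488 + w)
x(324, S(11, 10)) - 52285 = (324 + (11 + 2*10))/(-488 + (11 + 2*10)) - 52285 = (324 + (11 + 20))/(-488 + (11 + 20)) - 52285 = (324 + 31)/(-488 + 31) - 52285 = 355/(-457) - 52285 = -1/457*355 - 52285 = -355/457 - 52285 = -23894600/457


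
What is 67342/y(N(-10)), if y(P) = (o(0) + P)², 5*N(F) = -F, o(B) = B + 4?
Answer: 33671/18 ≈ 1870.6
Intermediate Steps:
o(B) = 4 + B
N(F) = -F/5 (N(F) = (-F)/5 = -F/5)
y(P) = (4 + P)² (y(P) = ((4 + 0) + P)² = (4 + P)²)
67342/y(N(-10)) = 67342/((4 - ⅕*(-10))²) = 67342/((4 + 2)²) = 67342/(6²) = 67342/36 = 67342*(1/36) = 33671/18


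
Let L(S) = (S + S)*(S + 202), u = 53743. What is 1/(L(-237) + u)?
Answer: 1/70333 ≈ 1.4218e-5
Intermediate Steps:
L(S) = 2*S*(202 + S) (L(S) = (2*S)*(202 + S) = 2*S*(202 + S))
1/(L(-237) + u) = 1/(2*(-237)*(202 - 237) + 53743) = 1/(2*(-237)*(-35) + 53743) = 1/(16590 + 53743) = 1/70333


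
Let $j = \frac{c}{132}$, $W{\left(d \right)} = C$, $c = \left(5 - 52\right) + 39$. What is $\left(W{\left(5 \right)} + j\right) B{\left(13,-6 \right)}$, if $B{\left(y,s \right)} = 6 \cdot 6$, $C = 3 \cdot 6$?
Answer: $\frac{7104}{11} \approx 645.82$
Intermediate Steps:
$C = 18$
$B{\left(y,s \right)} = 36$
$c = -8$ ($c = -47 + 39 = -8$)
$W{\left(d \right)} = 18$
$j = - \frac{2}{33}$ ($j = - \frac{8}{132} = \left(-8\right) \frac{1}{132} = - \frac{2}{33} \approx -0.060606$)
$\left(W{\left(5 \right)} + j\right) B{\left(13,-6 \right)} = \left(18 - \frac{2}{33}\right) 36 = \frac{592}{33} \cdot 36 = \frac{7104}{11}$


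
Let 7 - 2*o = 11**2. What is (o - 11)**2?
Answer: 4624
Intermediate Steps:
o = -57 (o = 7/2 - 1/2*11**2 = 7/2 - 1/2*121 = 7/2 - 121/2 = -57)
(o - 11)**2 = (-57 - 11)**2 = (-68)**2 = 4624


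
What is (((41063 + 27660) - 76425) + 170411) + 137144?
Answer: 299853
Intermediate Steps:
(((41063 + 27660) - 76425) + 170411) + 137144 = ((68723 - 76425) + 170411) + 137144 = (-7702 + 170411) + 137144 = 162709 + 137144 = 299853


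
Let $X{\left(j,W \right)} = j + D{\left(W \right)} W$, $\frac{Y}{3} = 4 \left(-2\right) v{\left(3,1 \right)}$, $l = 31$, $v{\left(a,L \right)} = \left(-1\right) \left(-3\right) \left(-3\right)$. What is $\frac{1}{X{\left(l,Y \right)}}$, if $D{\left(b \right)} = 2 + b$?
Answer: $\frac{1}{47119} \approx 2.1223 \cdot 10^{-5}$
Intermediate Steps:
$v{\left(a,L \right)} = -9$ ($v{\left(a,L \right)} = 3 \left(-3\right) = -9$)
$Y = 216$ ($Y = 3 \cdot 4 \left(-2\right) \left(-9\right) = 3 \left(\left(-8\right) \left(-9\right)\right) = 3 \cdot 72 = 216$)
$X{\left(j,W \right)} = j + W \left(2 + W\right)$ ($X{\left(j,W \right)} = j + \left(2 + W\right) W = j + W \left(2 + W\right)$)
$\frac{1}{X{\left(l,Y \right)}} = \frac{1}{31 + 216 \left(2 + 216\right)} = \frac{1}{31 + 216 \cdot 218} = \frac{1}{31 + 47088} = \frac{1}{47119}$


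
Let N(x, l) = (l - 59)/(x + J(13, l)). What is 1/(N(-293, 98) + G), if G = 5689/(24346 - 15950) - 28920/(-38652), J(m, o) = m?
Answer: 1893046120/2435429749 ≈ 0.77729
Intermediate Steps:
G = 38558629/27043516 (G = 5689/8396 - 28920*(-1/38652) = 5689*(1/8396) + 2410/3221 = 5689/8396 + 2410/3221 = 38558629/27043516 ≈ 1.4258)
N(x, l) = (-59 + l)/(13 + x) (N(x, l) = (l - 59)/(x + 13) = (-59 + l)/(13 + x))
1/(N(-293, 98) + G) = 1/((-59 + 98)/(13 - 293) + 38558629/27043516) = 1/(39/(-280) + 38558629/27043516) = 1/(-1/280*39 + 38558629/27043516) = 1/(-39/280 + 38558629/27043516) = 1/(2435429749/1893046120) = 1893046120/2435429749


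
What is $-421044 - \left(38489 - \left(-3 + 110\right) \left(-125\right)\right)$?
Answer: $-472908$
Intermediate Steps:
$-421044 - \left(38489 - \left(-3 + 110\right) \left(-125\right)\right) = -421044 - \left(38489 - 107 \left(-125\right)\right) = -421044 - \left(38489 - -13375\right) = -421044 - \left(38489 + 13375\right) = -421044 - 51864 = -472908$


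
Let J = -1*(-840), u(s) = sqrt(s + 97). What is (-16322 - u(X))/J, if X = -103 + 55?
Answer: -5443/280 ≈ -19.439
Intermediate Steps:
X = -48
u(s) = sqrt(97 + s)
J = 840
(-16322 - u(X))/J = (-16322 - sqrt(97 - 48))/840 = (-16322 - sqrt(49))*(1/840) = (-16322 - 1*7)*(1/840) = (-16322 - 7)*(1/840) = -16329*1/840 = -5443/280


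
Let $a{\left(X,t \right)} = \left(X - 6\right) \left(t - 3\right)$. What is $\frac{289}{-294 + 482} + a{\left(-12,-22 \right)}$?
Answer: $\frac{84889}{188} \approx 451.54$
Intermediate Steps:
$a{\left(X,t \right)} = \left(-6 + X\right) \left(-3 + t\right)$
$\frac{289}{-294 + 482} + a{\left(-12,-22 \right)} = \frac{289}{-294 + 482} - -450 = \frac{289}{188} + \left(18 + 132 + 36 + 264\right) = 289 \cdot \frac{1}{188} + 450 = \frac{289}{188} + 450 = \frac{84889}{188}$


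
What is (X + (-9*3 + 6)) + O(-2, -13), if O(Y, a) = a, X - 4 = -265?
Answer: -295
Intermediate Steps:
X = -261 (X = 4 - 265 = -261)
(X + (-9*3 + 6)) + O(-2, -13) = (-261 + (-9*3 + 6)) - 13 = (-261 + (-27 + 6)) - 13 = (-261 - 21) - 13 = -282 - 13 = -295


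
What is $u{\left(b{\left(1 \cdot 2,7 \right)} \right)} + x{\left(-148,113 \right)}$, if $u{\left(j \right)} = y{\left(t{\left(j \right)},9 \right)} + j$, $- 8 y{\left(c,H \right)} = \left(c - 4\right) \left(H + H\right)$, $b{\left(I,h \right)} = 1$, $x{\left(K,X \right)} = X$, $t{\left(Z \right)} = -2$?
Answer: $\frac{255}{2} \approx 127.5$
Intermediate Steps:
$y{\left(c,H \right)} = - \frac{H \left(-4 + c\right)}{4}$ ($y{\left(c,H \right)} = - \frac{\left(c - 4\right) \left(H + H\right)}{8} = - \frac{\left(-4 + c\right) 2 H}{8} = - \frac{2 H \left(-4 + c\right)}{8} = - \frac{H \left(-4 + c\right)}{4}$)
$u{\left(j \right)} = \frac{27}{2} + j$ ($u{\left(j \right)} = \frac{1}{4} \cdot 9 \left(4 - -2\right) + j = \frac{1}{4} \cdot 9 \left(4 + 2\right) + j = \frac{1}{4} \cdot 9 \cdot 6 + j = \frac{27}{2} + j$)
$u{\left(b{\left(1 \cdot 2,7 \right)} \right)} + x{\left(-148,113 \right)} = \left(\frac{27}{2} + 1\right) + 113 = \frac{29}{2} + 113 = \frac{255}{2}$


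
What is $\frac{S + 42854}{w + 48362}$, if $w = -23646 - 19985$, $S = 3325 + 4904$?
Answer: $\frac{51083}{4731} \approx 10.798$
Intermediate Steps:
$S = 8229$
$w = -43631$ ($w = -23646 - 19985 = -43631$)
$\frac{S + 42854}{w + 48362} = \frac{8229 + 42854}{-43631 + 48362} = \frac{51083}{4731}$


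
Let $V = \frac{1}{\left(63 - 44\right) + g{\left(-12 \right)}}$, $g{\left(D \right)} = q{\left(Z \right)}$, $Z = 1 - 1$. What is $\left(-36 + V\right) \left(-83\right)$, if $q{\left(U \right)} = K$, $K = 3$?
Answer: $\frac{65653}{22} \approx 2984.2$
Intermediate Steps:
$Z = 0$ ($Z = 1 - 1 = 0$)
$q{\left(U \right)} = 3$
$g{\left(D \right)} = 3$
$V = \frac{1}{22}$ ($V = \frac{1}{\left(63 - 44\right) + 3} = \frac{1}{19 + 3} = \frac{1}{22} \approx 0.045455$)
$\left(-36 + V\right) \left(-83\right) = \left(-36 + \frac{1}{22}\right) \left(-83\right) = \left(- \frac{791}{22}\right) \left(-83\right) = \frac{65653}{22}$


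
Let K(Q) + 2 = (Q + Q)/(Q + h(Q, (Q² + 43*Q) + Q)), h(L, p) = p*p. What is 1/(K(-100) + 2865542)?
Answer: 313599/898630478458 ≈ 3.4897e-7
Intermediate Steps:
h(L, p) = p²
K(Q) = -2 + 2*Q/(Q + (Q² + 44*Q)²) (K(Q) = -2 + (Q + Q)/(Q + ((Q² + 43*Q) + Q)²) = -2 + (2*Q)/(Q + (Q² + 44*Q)²) = -2 + 2*Q/(Q + (Q² + 44*Q)²))
1/(K(-100) + 2865542) = 1/(-2*(-100)*(44 - 100)²/(1 - 100*(44 - 100)²) + 2865542) = 1/(-2*(-100)*(-56)²/(1 - 100*(-56)²) + 2865542) = 1/(-2*(-100)*3136/(1 - 100*3136) + 2865542) = 1/(-2*(-100)*3136/(1 - 313600) + 2865542) = 1/(-2*(-100)*3136/(-313599) + 2865542) = 1/(-2*(-100)*(-1/313599)*3136 + 2865542) = 1/(-627200/313599 + 2865542) = 1/(898630478458/313599) = 313599/898630478458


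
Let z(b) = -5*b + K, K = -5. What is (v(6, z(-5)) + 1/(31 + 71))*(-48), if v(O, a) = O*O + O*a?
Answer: -127304/17 ≈ -7488.5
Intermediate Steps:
z(b) = -5 - 5*b (z(b) = -5*b - 5 = -5 - 5*b)
v(O, a) = O**2 + O*a
(v(6, z(-5)) + 1/(31 + 71))*(-48) = (6*(6 + (-5 - 5*(-5))) + 1/(31 + 71))*(-48) = (6*(6 + (-5 + 25)) + 1/102)*(-48) = (6*(6 + 20) + 1/102)*(-48) = (6*26 + 1/102)*(-48) = (156 + 1/102)*(-48) = (15913/102)*(-48) = -127304/17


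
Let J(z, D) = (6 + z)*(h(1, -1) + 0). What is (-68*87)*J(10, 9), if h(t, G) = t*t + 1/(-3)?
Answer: -63104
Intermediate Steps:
h(t, G) = -⅓ + t² (h(t, G) = t² - ⅓ = -⅓ + t²)
J(z, D) = 4 + 2*z/3 (J(z, D) = (6 + z)*((-⅓ + 1²) + 0) = (6 + z)*((-⅓ + 1) + 0) = (6 + z)*(⅔ + 0) = (6 + z)*(⅔) = 4 + 2*z/3)
(-68*87)*J(10, 9) = (-68*87)*(4 + (⅔)*10) = -5916*(4 + 20/3) = -5916*32/3 = -63104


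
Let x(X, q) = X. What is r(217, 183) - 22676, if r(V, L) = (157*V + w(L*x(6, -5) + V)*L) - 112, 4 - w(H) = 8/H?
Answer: 15795631/1315 ≈ 12012.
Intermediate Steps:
w(H) = 4 - 8/H
r(V, L) = -112 + 157*V + L*(4 - 8/(V + 6*L)) (r(V, L) = (157*V + (4 - 8/(L*6 + V))*L) - 112 = (157*V + (4 - 8/(6*L + V))*L) - 112 = (157*V + (4 - 8/(V + 6*L))*L) - 112 = (157*V + L*(4 - 8/(V + 6*L))) - 112 = -112 + 157*V + L*(4 - 8/(V + 6*L)))
r(217, 183) - 22676 = (-112 + 157*217 + 183*(4 - 8/(217 + 6*183))) - 22676 = (-112 + 34069 + 183*(4 - 8/(217 + 1098))) - 22676 = (-112 + 34069 + 183*(4 - 8/1315)) - 22676 = (-112 + 34069 + 183*(5252/1315)) - 22676 = (-112 + 34069 + 961116/1315) - 22676 = 45614571/1315 - 22676 = 15795631/1315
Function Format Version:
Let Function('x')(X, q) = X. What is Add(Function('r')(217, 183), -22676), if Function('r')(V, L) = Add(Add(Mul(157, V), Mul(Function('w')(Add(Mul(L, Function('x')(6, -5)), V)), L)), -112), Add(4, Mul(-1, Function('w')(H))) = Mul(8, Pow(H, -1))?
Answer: Rational(15795631, 1315) ≈ 12012.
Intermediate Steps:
Function('w')(H) = Add(4, Mul(-8, Pow(H, -1))) (Function('w')(H) = Add(4, Mul(-1, Mul(8, Pow(H, -1)))) = Add(4, Mul(-8, Pow(H, -1))))
Function('r')(V, L) = Add(-112, Mul(157, V), Mul(L, Add(4, Mul(-8, Pow(Add(V, Mul(6, L)), -1))))) (Function('r')(V, L) = Add(Add(Mul(157, V), Mul(Add(4, Mul(-8, Pow(Add(Mul(L, 6), V), -1))), L)), -112) = Add(Add(Mul(157, V), Mul(Add(4, Mul(-8, Pow(Add(Mul(6, L), V), -1))), L)), -112) = Add(Add(Mul(157, V), Mul(Add(4, Mul(-8, Pow(Add(V, Mul(6, L)), -1))), L)), -112) = Add(Add(Mul(157, V), Mul(L, Add(4, Mul(-8, Pow(Add(V, Mul(6, L)), -1))))), -112) = Add(-112, Mul(157, V), Mul(L, Add(4, Mul(-8, Pow(Add(V, Mul(6, L)), -1))))))
Add(Function('r')(217, 183), -22676) = Add(Add(-112, Mul(157, 217), Mul(183, Add(4, Mul(-8, Pow(Add(217, Mul(6, 183)), -1))))), -22676) = Add(Add(-112, 34069, Mul(183, Add(4, Mul(-8, Pow(Add(217, 1098), -1))))), -22676) = Add(Add(-112, 34069, Mul(183, Add(4, Mul(-8, Pow(1315, -1))))), -22676) = Add(Add(-112, 34069, Mul(183, Add(4, Mul(-8, Rational(1, 1315))))), -22676) = Add(Add(-112, 34069, Mul(183, Add(4, Rational(-8, 1315)))), -22676) = Add(Add(-112, 34069, Mul(183, Rational(5252, 1315))), -22676) = Add(Add(-112, 34069, Rational(961116, 1315)), -22676) = Add(Rational(45614571, 1315), -22676) = Rational(15795631, 1315)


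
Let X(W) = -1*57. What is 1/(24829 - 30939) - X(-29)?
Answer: 348269/6110 ≈ 57.000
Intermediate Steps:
X(W) = -57
1/(24829 - 30939) - X(-29) = 1/(24829 - 30939) - 1*(-57) = 1/(-6110) + 57 = -1/6110 + 57 = 348269/6110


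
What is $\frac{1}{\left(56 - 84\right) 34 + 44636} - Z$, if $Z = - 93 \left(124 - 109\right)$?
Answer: $\frac{60939181}{43684} \approx 1395.0$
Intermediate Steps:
$Z = -1395$ ($Z = - 93 \left(124 - 109\right) = \left(-93\right) 15 = -1395$)
$\frac{1}{\left(56 - 84\right) 34 + 44636} - Z = \frac{1}{\left(56 - 84\right) 34 + 44636} - -1395 = \frac{1}{\left(56 - 84\right) 34 + 44636} + 1395 = \frac{1}{\left(-28\right) 34 + 44636} + 1395 = \frac{1}{-952 + 44636} + 1395 = \frac{1}{43684} + 1395 = \frac{60939181}{43684}$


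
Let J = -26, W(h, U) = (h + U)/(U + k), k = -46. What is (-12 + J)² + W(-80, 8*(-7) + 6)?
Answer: 69377/48 ≈ 1445.4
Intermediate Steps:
W(h, U) = (U + h)/(-46 + U) (W(h, U) = (h + U)/(U - 46) = (U + h)/(-46 + U))
(-12 + J)² + W(-80, 8*(-7) + 6) = (-12 - 26)² + ((8*(-7) + 6) - 80)/(-46 + (8*(-7) + 6)) = (-38)² + ((-56 + 6) - 80)/(-46 + (-56 + 6)) = 1444 + (-50 - 80)/(-46 - 50) = 1444 - 130/(-96) = 1444 - 1/96*(-130) = 1444 + 65/48 = 69377/48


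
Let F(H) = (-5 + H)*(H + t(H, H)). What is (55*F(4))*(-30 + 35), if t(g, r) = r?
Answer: -2200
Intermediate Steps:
F(H) = 2*H*(-5 + H) (F(H) = (-5 + H)*(H + H) = (-5 + H)*(2*H) = 2*H*(-5 + H))
(55*F(4))*(-30 + 35) = (55*(2*4*(-5 + 4)))*(-30 + 35) = (55*(2*4*(-1)))*5 = (55*(-8))*5 = -440*5 = -2200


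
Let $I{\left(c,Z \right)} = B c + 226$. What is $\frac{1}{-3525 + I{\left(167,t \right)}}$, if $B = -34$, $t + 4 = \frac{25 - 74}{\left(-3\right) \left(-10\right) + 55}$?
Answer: $- \frac{1}{8977} \approx -0.0001114$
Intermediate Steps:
$t = - \frac{389}{85}$ ($t = -4 + \frac{25 - 74}{\left(-3\right) \left(-10\right) + 55} = -4 - \frac{49}{30 + 55} = -4 - \frac{49}{85} = - \frac{389}{85} \approx -4.5765$)
$I{\left(c,Z \right)} = 226 - 34 c$ ($I{\left(c,Z \right)} = - 34 c + 226 = 226 - 34 c$)
$\frac{1}{-3525 + I{\left(167,t \right)}} = \frac{1}{-3525 + \left(226 - 5678\right)} = \frac{1}{-3525 - 5452} = \frac{1}{-8977} = - \frac{1}{8977}$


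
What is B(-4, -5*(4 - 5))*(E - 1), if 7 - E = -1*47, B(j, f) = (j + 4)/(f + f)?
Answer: 0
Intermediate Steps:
B(j, f) = (4 + j)/(2*f) (B(j, f) = (4 + j)/((2*f)) = (4 + j)*(1/(2*f)) = (4 + j)/(2*f))
E = 54 (E = 7 - (-1)*47 = 7 - 1*(-47) = 7 + 47 = 54)
B(-4, -5*(4 - 5))*(E - 1) = ((4 - 4)/(2*((-5*(4 - 5)))))*(54 - 1) = ((½)*0/(-5*(-1)))*53 = ((½)*0/5)*53 = ((½)*(⅕)*0)*53 = 0*53 = 0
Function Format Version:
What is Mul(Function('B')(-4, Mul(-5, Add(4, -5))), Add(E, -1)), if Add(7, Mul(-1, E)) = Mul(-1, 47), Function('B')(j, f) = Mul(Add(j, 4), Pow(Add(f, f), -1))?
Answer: 0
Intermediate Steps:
Function('B')(j, f) = Mul(Rational(1, 2), Pow(f, -1), Add(4, j)) (Function('B')(j, f) = Mul(Add(4, j), Pow(Mul(2, f), -1)) = Mul(Add(4, j), Mul(Rational(1, 2), Pow(f, -1))) = Mul(Rational(1, 2), Pow(f, -1), Add(4, j)))
E = 54 (E = Add(7, Mul(-1, Mul(-1, 47))) = Add(7, Mul(-1, -47)) = Add(7, 47) = 54)
Mul(Function('B')(-4, Mul(-5, Add(4, -5))), Add(E, -1)) = Mul(Mul(Rational(1, 2), Pow(Mul(-5, Add(4, -5)), -1), Add(4, -4)), Add(54, -1)) = Mul(Mul(Rational(1, 2), Pow(Mul(-5, -1), -1), 0), 53) = Mul(Mul(Rational(1, 2), Pow(5, -1), 0), 53) = Mul(Mul(Rational(1, 2), Rational(1, 5), 0), 53) = Mul(0, 53) = 0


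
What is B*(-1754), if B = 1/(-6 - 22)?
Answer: 877/14 ≈ 62.643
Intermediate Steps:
B = -1/28 (B = 1/(-28) = -1/28 ≈ -0.035714)
B*(-1754) = -1/28*(-1754) = 877/14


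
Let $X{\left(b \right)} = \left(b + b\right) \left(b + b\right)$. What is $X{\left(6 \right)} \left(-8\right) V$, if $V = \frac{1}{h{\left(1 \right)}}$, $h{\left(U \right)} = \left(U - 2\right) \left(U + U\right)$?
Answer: $576$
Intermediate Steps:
$X{\left(b \right)} = 4 b^{2}$ ($X{\left(b \right)} = 2 b 2 b = 4 b^{2}$)
$h{\left(U \right)} = 2 U \left(-2 + U\right)$ ($h{\left(U \right)} = \left(-2 + U\right) 2 U = 2 U \left(-2 + U\right)$)
$V = - \frac{1}{2}$ ($V = \frac{1}{2 \cdot 1 \left(-2 + 1\right)} = \frac{1}{2 \cdot 1 \left(-1\right)} = \frac{1}{-2} = - \frac{1}{2} \approx -0.5$)
$X{\left(6 \right)} \left(-8\right) V = 4 \cdot 6^{2} \left(-8\right) \left(- \frac{1}{2}\right) = 4 \cdot 36 \left(-8\right) \left(- \frac{1}{2}\right) = 144 \left(-8\right) \left(- \frac{1}{2}\right) = \left(-1152\right) \left(- \frac{1}{2}\right) = 576$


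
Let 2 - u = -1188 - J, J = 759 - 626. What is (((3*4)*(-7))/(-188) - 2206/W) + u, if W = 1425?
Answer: 88534168/66975 ≈ 1321.9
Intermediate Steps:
J = 133
u = 1323 (u = 2 - (-1188 - 1*133) = 2 - (-1188 - 133) = 2 - 1*(-1321) = 2 + 1321 = 1323)
(((3*4)*(-7))/(-188) - 2206/W) + u = (((3*4)*(-7))/(-188) - 2206/1425) + 1323 = ((12*(-7))*(-1/188) - 2206*1/1425) + 1323 = (-84*(-1/188) - 2206/1425) + 1323 = (21/47 - 2206/1425) + 1323 = -73757/66975 + 1323 = 88534168/66975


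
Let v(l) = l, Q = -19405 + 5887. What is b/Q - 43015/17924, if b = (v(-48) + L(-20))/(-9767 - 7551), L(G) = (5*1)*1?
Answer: -1258751934199/524511634122 ≈ -2.3999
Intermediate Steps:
Q = -13518
L(G) = 5 (L(G) = 5*1 = 5)
b = 43/17318 (b = (-48 + 5)/(-9767 - 7551) = -43/(-17318) = -43*(-1/17318) = 43/17318 ≈ 0.0024830)
b/Q - 43015/17924 = (43/17318)/(-13518) - 43015/17924 = (43/17318)*(-1/13518) - 43015*1/17924 = -43/234104724 - 43015/17924 = -1258751934199/524511634122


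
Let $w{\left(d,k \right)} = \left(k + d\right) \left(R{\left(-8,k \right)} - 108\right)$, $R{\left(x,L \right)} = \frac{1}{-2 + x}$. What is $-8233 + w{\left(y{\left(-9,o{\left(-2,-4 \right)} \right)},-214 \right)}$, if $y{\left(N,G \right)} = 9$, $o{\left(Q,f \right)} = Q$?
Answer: $\frac{27855}{2} \approx 13928.0$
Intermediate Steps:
$w{\left(d,k \right)} = - \frac{1081 d}{10} - \frac{1081 k}{10}$ ($w{\left(d,k \right)} = \left(k + d\right) \left(\frac{1}{-2 - 8} - 108\right) = \left(d + k\right) \left(\frac{1}{-10} - 108\right) = \left(d + k\right) \left(- \frac{1}{10} - 108\right) = \left(d + k\right) \left(- \frac{1081}{10}\right) = - \frac{1081 d}{10} - \frac{1081 k}{10}$)
$-8233 + w{\left(y{\left(-9,o{\left(-2,-4 \right)} \right)},-214 \right)} = -8233 - - \frac{44321}{2} = -8233 + \left(- \frac{9729}{10} + \frac{115667}{5}\right) = -8233 + \frac{44321}{2} = \frac{27855}{2}$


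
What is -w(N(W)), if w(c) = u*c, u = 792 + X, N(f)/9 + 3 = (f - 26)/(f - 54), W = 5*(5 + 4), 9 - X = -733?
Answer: 70564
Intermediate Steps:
X = 742 (X = 9 - 1*(-733) = 9 + 733 = 742)
W = 45 (W = 5*9 = 45)
N(f) = -27 + 9*(-26 + f)/(-54 + f) (N(f) = -27 + 9*((f - 26)/(f - 54)) = -27 + 9*((-26 + f)/(-54 + f)) = -27 + 9*(-26 + f)/(-54 + f))
u = 1534 (u = 792 + 742 = 1534)
w(c) = 1534*c
-w(N(W)) = -1534*18*(68 - 1*45)/(-54 + 45) = -1534*18*(68 - 45)/(-9) = -1534*18*(-1/9)*23 = -1534*(-46) = -1*(-70564) = 70564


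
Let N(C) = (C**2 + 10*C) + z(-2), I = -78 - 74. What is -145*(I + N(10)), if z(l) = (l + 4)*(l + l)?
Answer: -5800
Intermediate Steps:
z(l) = 2*l*(4 + l) (z(l) = (4 + l)*(2*l) = 2*l*(4 + l))
I = -152
N(C) = -8 + C**2 + 10*C (N(C) = (C**2 + 10*C) + 2*(-2)*(4 - 2) = (C**2 + 10*C) + 2*(-2)*2 = (C**2 + 10*C) - 8 = -8 + C**2 + 10*C)
-145*(I + N(10)) = -145*(-152 + (-8 + 10**2 + 10*10)) = -145*(-152 + (-8 + 100 + 100)) = -145*(-152 + 192) = -145*40 = -5800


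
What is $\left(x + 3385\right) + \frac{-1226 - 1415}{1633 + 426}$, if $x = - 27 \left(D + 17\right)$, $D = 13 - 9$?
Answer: $\frac{5799621}{2059} \approx 2816.7$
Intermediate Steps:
$D = 4$ ($D = 13 - 9 = 4$)
$x = -567$ ($x = - 27 \left(4 + 17\right) = \left(-27\right) 21 = -567$)
$\left(x + 3385\right) + \frac{-1226 - 1415}{1633 + 426} = \left(-567 + 3385\right) + \frac{-1226 - 1415}{1633 + 426} = 2818 - \frac{2641}{2059} = \frac{5799621}{2059}$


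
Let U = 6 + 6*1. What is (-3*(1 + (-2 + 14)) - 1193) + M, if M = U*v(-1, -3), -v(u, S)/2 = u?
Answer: -1208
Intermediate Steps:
v(u, S) = -2*u
U = 12 (U = 6 + 6 = 12)
M = 24 (M = 12*(-2*(-1)) = 12*2 = 24)
(-3*(1 + (-2 + 14)) - 1193) + M = (-3*(1 + (-2 + 14)) - 1193) + 24 = (-3*(1 + 12) - 1193) + 24 = (-3*13 - 1193) + 24 = (-39 - 1193) + 24 = -1232 + 24 = -1208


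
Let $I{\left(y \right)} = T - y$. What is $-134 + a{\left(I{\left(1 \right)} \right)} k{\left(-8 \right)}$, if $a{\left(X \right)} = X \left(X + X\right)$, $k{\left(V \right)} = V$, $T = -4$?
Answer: $-534$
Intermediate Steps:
$I{\left(y \right)} = -4 - y$
$a{\left(X \right)} = 2 X^{2}$ ($a{\left(X \right)} = X 2 X = 2 X^{2}$)
$-134 + a{\left(I{\left(1 \right)} \right)} k{\left(-8 \right)} = -134 + 2 \left(-4 - 1\right)^{2} \left(-8\right) = -134 + 2 \left(-5\right)^{2} \left(-8\right) = -134 + 2 \cdot 25 \left(-8\right) = -134 + 50 \left(-8\right) = -134 - 400 = -534$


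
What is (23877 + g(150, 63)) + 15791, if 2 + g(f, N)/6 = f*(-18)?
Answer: 23456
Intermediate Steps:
g(f, N) = -12 - 108*f (g(f, N) = -12 + 6*(f*(-18)) = -12 + 6*(-18*f) = -12 - 108*f)
(23877 + g(150, 63)) + 15791 = (23877 + (-12 - 108*150)) + 15791 = (23877 + (-12 - 16200)) + 15791 = (23877 - 16212) + 15791 = 7665 + 15791 = 23456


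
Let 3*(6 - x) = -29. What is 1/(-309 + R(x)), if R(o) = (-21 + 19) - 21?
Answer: -1/332 ≈ -0.0030120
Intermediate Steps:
x = 47/3 (x = 6 - 1/3*(-29) = 6 + 29/3 = 47/3 ≈ 15.667)
R(o) = -23 (R(o) = -2 - 21 = -23)
1/(-309 + R(x)) = 1/(-309 - 23) = 1/(-332) = -1/332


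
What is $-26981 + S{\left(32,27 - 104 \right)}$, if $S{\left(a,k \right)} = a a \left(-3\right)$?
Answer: $-30053$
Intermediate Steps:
$S{\left(a,k \right)} = - 3 a^{2}$ ($S{\left(a,k \right)} = a^{2} \left(-3\right) = - 3 a^{2}$)
$-26981 + S{\left(32,27 - 104 \right)} = -26981 - 3 \cdot 32^{2} = -26981 - 3072 = -30053$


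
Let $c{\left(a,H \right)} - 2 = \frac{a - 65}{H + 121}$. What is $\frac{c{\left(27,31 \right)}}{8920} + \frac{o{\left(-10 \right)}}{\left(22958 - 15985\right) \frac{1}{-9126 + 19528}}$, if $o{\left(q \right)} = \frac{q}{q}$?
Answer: $\frac{371192171}{248796640} \approx 1.492$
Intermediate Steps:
$c{\left(a,H \right)} = 2 + \frac{-65 + a}{121 + H}$ ($c{\left(a,H \right)} = 2 + \frac{a - 65}{H + 121} = 2 + \frac{-65 + a}{121 + H}$)
$o{\left(q \right)} = 1$
$\frac{c{\left(27,31 \right)}}{8920} + \frac{o{\left(-10 \right)}}{\left(22958 - 15985\right) \frac{1}{-9126 + 19528}} = \frac{\frac{1}{121 + 31} \left(177 + 27 + 2 \cdot 31\right)}{8920} + 1 \frac{1}{\left(22958 - 15985\right) \frac{1}{-9126 + 19528}} = \frac{177 + 27 + 62}{152} \cdot \frac{1}{8920} + 1 \frac{1}{6973 \cdot \frac{1}{10402}} = \frac{1}{152} \cdot 266 \cdot \frac{1}{8920} + 1 \frac{1}{6973 \cdot \frac{1}{10402}} = \frac{7}{4} \cdot \frac{1}{8920} + 1 \frac{1}{\frac{6973}{10402}} = \frac{7}{35680} + 1 \cdot \frac{10402}{6973} = \frac{7}{35680} + \frac{10402}{6973} = \frac{371192171}{248796640}$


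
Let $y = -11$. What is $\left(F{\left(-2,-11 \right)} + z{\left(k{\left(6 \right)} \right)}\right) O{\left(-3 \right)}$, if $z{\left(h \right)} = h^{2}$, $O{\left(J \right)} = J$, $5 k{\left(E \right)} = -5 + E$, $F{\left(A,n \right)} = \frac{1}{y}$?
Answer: $\frac{42}{275} \approx 0.15273$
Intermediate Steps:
$F{\left(A,n \right)} = - \frac{1}{11}$ ($F{\left(A,n \right)} = \frac{1}{-11} = - \frac{1}{11}$)
$k{\left(E \right)} = -1 + \frac{E}{5}$ ($k{\left(E \right)} = \frac{-5 + E}{5} = -1 + \frac{E}{5}$)
$\left(F{\left(-2,-11 \right)} + z{\left(k{\left(6 \right)} \right)}\right) O{\left(-3 \right)} = \left(- \frac{1}{11} + \left(-1 + \frac{1}{5} \cdot 6\right)^{2}\right) \left(-3\right) = \left(- \frac{1}{11} + \left(-1 + \frac{6}{5}\right)^{2}\right) \left(-3\right) = \left(- \frac{1}{11} + \left(\frac{1}{5}\right)^{2}\right) \left(-3\right) = \left(- \frac{1}{11} + \frac{1}{25}\right) \left(-3\right) = \left(- \frac{14}{275}\right) \left(-3\right) = \frac{42}{275}$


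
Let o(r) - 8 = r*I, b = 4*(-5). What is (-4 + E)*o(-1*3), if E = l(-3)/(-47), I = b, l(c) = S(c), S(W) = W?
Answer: -12580/47 ≈ -267.66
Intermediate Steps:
b = -20
l(c) = c
I = -20
E = 3/47 (E = -3/(-47) = -3*(-1/47) = 3/47 ≈ 0.063830)
o(r) = 8 - 20*r (o(r) = 8 + r*(-20) = 8 - 20*r)
(-4 + E)*o(-1*3) = (-4 + 3/47)*(8 - (-20)*3) = -185*(8 - 20*(-3))/47 = -185*(8 + 60)/47 = -185/47*68 = -12580/47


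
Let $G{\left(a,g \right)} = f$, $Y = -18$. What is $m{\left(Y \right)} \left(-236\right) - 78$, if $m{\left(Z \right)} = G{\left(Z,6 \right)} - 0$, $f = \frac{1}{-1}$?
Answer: $158$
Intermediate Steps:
$f = -1$
$G{\left(a,g \right)} = -1$
$m{\left(Z \right)} = -1$ ($m{\left(Z \right)} = -1 - 0 = -1 + 0 = -1$)
$m{\left(Y \right)} \left(-236\right) - 78 = \left(-1\right) \left(-236\right) - 78 = 236 - 78 = 158$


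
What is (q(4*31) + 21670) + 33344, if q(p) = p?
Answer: 55138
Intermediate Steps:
(q(4*31) + 21670) + 33344 = (4*31 + 21670) + 33344 = (124 + 21670) + 33344 = 21794 + 33344 = 55138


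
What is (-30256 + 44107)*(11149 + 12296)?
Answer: 324736695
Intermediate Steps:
(-30256 + 44107)*(11149 + 12296) = 13851*23445 = 324736695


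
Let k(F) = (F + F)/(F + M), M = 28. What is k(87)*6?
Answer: 1044/115 ≈ 9.0783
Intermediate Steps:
k(F) = 2*F/(28 + F) (k(F) = (F + F)/(F + 28) = (2*F)/(28 + F) = 2*F/(28 + F))
k(87)*6 = (2*87/(28 + 87))*6 = (2*87/115)*6 = (2*87*(1/115))*6 = (174/115)*6 = 1044/115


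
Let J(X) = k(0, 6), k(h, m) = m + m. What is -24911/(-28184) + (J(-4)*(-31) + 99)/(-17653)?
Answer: 447448115/497532152 ≈ 0.89933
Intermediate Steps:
k(h, m) = 2*m
J(X) = 12 (J(X) = 2*6 = 12)
-24911/(-28184) + (J(-4)*(-31) + 99)/(-17653) = -24911/(-28184) + (12*(-31) + 99)/(-17653) = -24911*(-1/28184) + (-372 + 99)*(-1/17653) = 24911/28184 - 273*(-1/17653) = 24911/28184 + 273/17653 = 447448115/497532152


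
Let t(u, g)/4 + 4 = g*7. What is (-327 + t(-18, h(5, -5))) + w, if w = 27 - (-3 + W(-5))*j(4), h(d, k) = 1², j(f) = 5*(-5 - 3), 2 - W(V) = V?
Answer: -128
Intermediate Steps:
W(V) = 2 - V
j(f) = -40 (j(f) = 5*(-8) = -40)
h(d, k) = 1
t(u, g) = -16 + 28*g (t(u, g) = -16 + 4*(g*7) = -16 + 4*(7*g) = -16 + 28*g)
w = 187 (w = 27 - (-3 + (2 - 1*(-5)))*(-40) = 27 - (-3 + (2 + 5))*(-40) = 27 - (-3 + 7)*(-40) = 27 - 4*(-40) = 27 - 1*(-160) = 27 + 160 = 187)
(-327 + t(-18, h(5, -5))) + w = (-327 + (-16 + 28*1)) + 187 = (-327 + (-16 + 28)) + 187 = (-327 + 12) + 187 = -315 + 187 = -128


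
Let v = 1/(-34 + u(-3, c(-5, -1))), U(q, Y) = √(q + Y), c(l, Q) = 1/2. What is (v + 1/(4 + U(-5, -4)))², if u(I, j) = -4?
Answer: 3133/902500 - 381*I/11875 ≈ 0.0034715 - 0.032084*I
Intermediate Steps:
c(l, Q) = ½
U(q, Y) = √(Y + q)
v = -1/38 (v = 1/(-34 - 4) = 1/(-38) = -1/38 ≈ -0.026316)
(v + 1/(4 + U(-5, -4)))² = (-1/38 + 1/(4 + √(-4 - 5)))² = (-1/38 + 1/(4 + √(-9)))² = (-1/38 + 1/(4 + 3*I))² = (-1/38 + (4 - 3*I)/25)²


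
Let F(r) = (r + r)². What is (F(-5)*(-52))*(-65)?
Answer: 338000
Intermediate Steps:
F(r) = 4*r² (F(r) = (2*r)² = 4*r²)
(F(-5)*(-52))*(-65) = ((4*(-5)²)*(-52))*(-65) = ((4*25)*(-52))*(-65) = (100*(-52))*(-65) = -5200*(-65) = 338000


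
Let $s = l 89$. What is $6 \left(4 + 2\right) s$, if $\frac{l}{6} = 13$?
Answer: $249912$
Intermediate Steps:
$l = 78$ ($l = 6 \cdot 13 = 78$)
$s = 6942$ ($s = 78 \cdot 89 = 6942$)
$6 \left(4 + 2\right) s = 6 \left(4 + 2\right) 6942 = 6 \cdot 6 \cdot 6942 = 36 \cdot 6942 = 249912$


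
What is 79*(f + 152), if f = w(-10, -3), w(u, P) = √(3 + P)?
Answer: 12008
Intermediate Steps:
f = 0 (f = √(3 - 3) = √0 = 0)
79*(f + 152) = 79*(0 + 152) = 79*152 = 12008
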